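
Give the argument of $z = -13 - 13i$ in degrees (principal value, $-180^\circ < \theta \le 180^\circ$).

θ = arctan(b/a) = arctan(-13/-13) (quadrant-adjusted) = -135°


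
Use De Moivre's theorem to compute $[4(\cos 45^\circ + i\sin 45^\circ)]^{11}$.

By De Moivre: z^n = r^n(cos(nθ) + i sin(nθ))
= 4^11(cos(11*45°) + i sin(11*45°))
= 4194304(cos 135° + i sin 135°)
= -2097152*sqrt(2) + 2097152*sqrt(2)i


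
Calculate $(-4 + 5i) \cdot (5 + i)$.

(a1*a2 - b1*b2) + (a1*b2 + b1*a2)i
= (-20 - 5) + (-4 + 25)i
= -25 + 21i


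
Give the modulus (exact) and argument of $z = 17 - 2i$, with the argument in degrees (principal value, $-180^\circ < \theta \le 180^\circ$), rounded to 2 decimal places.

|z| = sqrt(17^2 + (-2)^2) = sqrt(293)
arg(z) = arctan(b/a) = arctan(-2/17) (quadrant-adjusted) = -6.71°


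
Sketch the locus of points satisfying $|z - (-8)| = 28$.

|z - z0| = r describes a circle centered at z0 with radius r
Here z0 = -8 and r = 28
Locus: Circle centered at (-8, 0) with radius 28


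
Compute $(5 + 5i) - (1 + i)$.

(5 - 1) + (5 - 1)i = 4 + 4i


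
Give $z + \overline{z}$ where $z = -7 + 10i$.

z + conjugate(z) = (a + bi) + (a - bi) = 2a
= 2 * (-7) = -14


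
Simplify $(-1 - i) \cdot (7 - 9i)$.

(a1*a2 - b1*b2) + (a1*b2 + b1*a2)i
= (-7 - 9) + (9 + (-7))i
= -16 + 2i


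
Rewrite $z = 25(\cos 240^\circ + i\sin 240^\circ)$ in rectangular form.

a = r cos θ = 25 * -1/2 = -25/2
b = r sin θ = 25 * -sqrt(3)/2 = -25*sqrt(3)/2
z = -25/2 - (25*sqrt(3)/2)i


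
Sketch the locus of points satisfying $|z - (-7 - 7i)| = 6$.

|z - z0| = r describes a circle centered at z0 with radius r
Here z0 = -7 - 7i and r = 6
Locus: Circle centered at (-7, -7) with radius 6


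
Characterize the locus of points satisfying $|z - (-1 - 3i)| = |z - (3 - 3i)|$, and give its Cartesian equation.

|z - z1| = |z - z2| means z is equidistant from z1 and z2,
i.e. the perpendicular bisector of the segment from (-1, -3) to (3, -3) (midpoint (1, -3)).
With z = x + yi, square both sides:
(x - (-1))^2 + (y - (-3))^2 = (x - 3)^2 + (y - (-3))^2
The x^2 and y^2 terms cancel: 8x + 0y = 18 - 10 = 8
Simplify: x = 1
Locus: Perpendicular bisector of the segment from (-1, -3) to (3, -3): the line x = 1


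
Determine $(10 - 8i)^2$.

(a + bi)^2 = a^2 - b^2 + 2abi
= 10^2 - (-8)^2 + 2*10*(-8)i
= 36 - 160i


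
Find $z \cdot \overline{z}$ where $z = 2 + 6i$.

z * conjugate(z) = |z|^2 = a^2 + b^2
= 2^2 + 6^2 = 40


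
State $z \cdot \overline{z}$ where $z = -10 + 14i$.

z * conjugate(z) = |z|^2 = a^2 + b^2
= (-10)^2 + 14^2 = 296


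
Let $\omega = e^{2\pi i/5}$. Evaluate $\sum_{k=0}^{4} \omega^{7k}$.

Let ζ = ω^7 = e^(2πi·7/5). Since 5 ∤ 7, ζ ≠ 1.
Sum = Σ_{k=0}^{4} ζ^k = (ζ^5 - 1)/(ζ - 1) = (ω^{7·5} - 1)/(ζ - 1) = (1 - 1)/(ζ - 1) = 0


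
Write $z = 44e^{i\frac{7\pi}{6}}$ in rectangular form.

a = r cos θ = 44 * -sqrt(3)/2 = -22*sqrt(3)
b = r sin θ = 44 * -1/2 = -22
z = -22*sqrt(3) - 22i


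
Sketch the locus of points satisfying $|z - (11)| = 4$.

|z - z0| = r describes a circle centered at z0 with radius r
Here z0 = 11 and r = 4
Locus: Circle centered at (11, 0) with radius 4


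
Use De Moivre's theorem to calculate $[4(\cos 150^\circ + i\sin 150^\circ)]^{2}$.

By De Moivre: z^n = r^n(cos(nθ) + i sin(nθ))
= 4^2(cos(2*150°) + i sin(2*150°))
= 16(cos 300° + i sin 300°)
= 8 - 8*sqrt(3)i


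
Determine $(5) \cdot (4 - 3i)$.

(a1*a2 - b1*b2) + (a1*b2 + b1*a2)i
= (20 - 0) + (-15 + 0)i
= 20 - 15i


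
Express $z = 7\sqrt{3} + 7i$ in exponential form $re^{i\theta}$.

r = |z| = sqrt((7*sqrt(3))^2 + (7)^2) = sqrt(147 + 49) = sqrt(196) = 14
θ = arctan(b/a) = arctan(7/12.1244) (quadrant-adjusted) = 30° = π/6
z = 14e^(i*π/6)


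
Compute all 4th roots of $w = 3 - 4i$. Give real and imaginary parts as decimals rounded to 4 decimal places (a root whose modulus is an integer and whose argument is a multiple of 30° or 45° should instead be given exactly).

|w| = 5, arg(w) ≈ 306.869898°
Root modulus = 5^(1/4) ≈ 1.495349
Root arguments: θ_k = (arg(w) + 360°k)/4 for k = 0, 1, ..., 3
Compute each root as (root modulus)(cos θ_k + i sin θ_k) using full-precision intermediates, then round to 4 decimal places.
Roots: 0.3436 + 1.4553i, -1.4553 + 0.3436i, -0.3436 - 1.4553i, 1.4553 - 0.3436i


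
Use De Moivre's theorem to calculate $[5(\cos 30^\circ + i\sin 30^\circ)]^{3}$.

By De Moivre: z^n = r^n(cos(nθ) + i sin(nθ))
= 5^3(cos(3*30°) + i sin(3*30°))
= 125(cos 90° + i sin 90°)
= 125i


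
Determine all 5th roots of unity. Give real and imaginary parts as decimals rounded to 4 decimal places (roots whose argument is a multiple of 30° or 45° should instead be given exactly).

ω_k = e^(2πik/5) = cos(2πk/5) + i sin(2πk/5) for k = 0, 1, ..., 4
Roots: 1, 0.3090 + 0.9511i, -0.8090 + 0.5878i, -0.8090 - 0.5878i, 0.3090 - 0.9511i


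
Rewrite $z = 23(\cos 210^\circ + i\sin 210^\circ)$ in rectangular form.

a = r cos θ = 23 * -sqrt(3)/2 = -23*sqrt(3)/2
b = r sin θ = 23 * -1/2 = -23/2
z = -23*sqrt(3)/2 - (23/2)i


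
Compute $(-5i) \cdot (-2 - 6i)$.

(a1*a2 - b1*b2) + (a1*b2 + b1*a2)i
= (0 - 30) + (0 + 10)i
= -30 + 10i


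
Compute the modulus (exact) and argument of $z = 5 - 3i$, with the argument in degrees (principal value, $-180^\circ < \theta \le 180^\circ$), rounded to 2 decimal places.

|z| = sqrt(5^2 + (-3)^2) = sqrt(34)
arg(z) = arctan(b/a) = arctan(-3/5) (quadrant-adjusted) = -30.96°


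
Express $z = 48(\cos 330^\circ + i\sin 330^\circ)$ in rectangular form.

a = r cos θ = 48 * sqrt(3)/2 = 24*sqrt(3)
b = r sin θ = 48 * -1/2 = -24
z = 24*sqrt(3) - 24i


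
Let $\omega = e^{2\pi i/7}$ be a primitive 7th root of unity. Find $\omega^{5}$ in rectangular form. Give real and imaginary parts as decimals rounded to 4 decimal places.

ω^5 = e^(2πi·5/7) = e^(i·10π/7)
= cos(10π/7) + i sin(10π/7)
= -0.2225 - 0.9749i


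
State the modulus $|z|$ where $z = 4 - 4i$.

|z| = sqrt(a^2 + b^2) = sqrt(4^2 + (-4)^2) = sqrt(32) = sqrt(32)


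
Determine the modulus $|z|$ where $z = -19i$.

|z| = sqrt(a^2 + b^2) = sqrt(0^2 + (-19)^2) = sqrt(361) = 19


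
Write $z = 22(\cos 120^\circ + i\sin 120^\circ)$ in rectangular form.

a = r cos θ = 22 * -1/2 = -11
b = r sin θ = 22 * sqrt(3)/2 = 11*sqrt(3)
z = -11 + 11*sqrt(3)i


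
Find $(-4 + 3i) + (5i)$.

(-4 + 0) + (3 + 5)i = -4 + 8i


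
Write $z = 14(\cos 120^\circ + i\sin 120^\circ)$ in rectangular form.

a = r cos θ = 14 * -1/2 = -7
b = r sin θ = 14 * sqrt(3)/2 = 7*sqrt(3)
z = -7 + 7*sqrt(3)i


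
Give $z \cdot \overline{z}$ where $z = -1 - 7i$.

z * conjugate(z) = |z|^2 = a^2 + b^2
= (-1)^2 + (-7)^2 = 50


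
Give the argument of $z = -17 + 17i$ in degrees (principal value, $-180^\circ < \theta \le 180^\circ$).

θ = arctan(b/a) = arctan(17/-17) (quadrant-adjusted) = 135°


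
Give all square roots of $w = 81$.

|w| = 81, arg(w) = 0°
Root modulus = 81^(1/2) = 9
Root arguments: θ_k = (0° + 360°k)/2 for k = 0, 1, ..., 1
Roots: 9, -9


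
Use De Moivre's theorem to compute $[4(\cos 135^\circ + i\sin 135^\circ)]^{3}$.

By De Moivre: z^n = r^n(cos(nθ) + i sin(nθ))
= 4^3(cos(3*135°) + i sin(3*135°))
= 64(cos 45° + i sin 45°)
= 32*sqrt(2) + 32*sqrt(2)i


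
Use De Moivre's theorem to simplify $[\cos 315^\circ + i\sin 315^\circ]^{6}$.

By De Moivre: z^n = r^n(cos(nθ) + i sin(nθ))
= 1^6(cos(6*315°) + i sin(6*315°))
= 1(cos 90° + i sin 90°)
= i


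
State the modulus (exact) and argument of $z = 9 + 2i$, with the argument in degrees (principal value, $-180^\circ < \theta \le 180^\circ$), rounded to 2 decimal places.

|z| = sqrt(9^2 + 2^2) = sqrt(85)
arg(z) = arctan(b/a) = arctan(2/9) (quadrant-adjusted) = 12.53°


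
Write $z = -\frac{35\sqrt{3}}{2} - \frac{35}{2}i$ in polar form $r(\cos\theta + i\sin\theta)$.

r = |z| = sqrt(a^2 + b^2) = sqrt((-35*sqrt(3)/2)^2 + (-35/2)^2) = sqrt(3675/4 + 1225/4) = sqrt(1225) = 35
θ = arctan(b/a) = arctan(-17.5/-30.3109) (quadrant-adjusted) = 210°
z = 35(cos 210° + i sin 210°)


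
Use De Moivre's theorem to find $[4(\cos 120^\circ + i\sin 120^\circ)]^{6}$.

By De Moivre: z^n = r^n(cos(nθ) + i sin(nθ))
= 4^6(cos(6*120°) + i sin(6*120°))
= 4096(cos 0° + i sin 0°)
= 4096


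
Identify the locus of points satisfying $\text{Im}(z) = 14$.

Im(z) = y where z = x + yi; the equation y = 14 is satisfied by all points with that y-coordinate
Locus: Horizontal line y = 14


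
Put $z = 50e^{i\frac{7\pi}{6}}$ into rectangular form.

a = r cos θ = 50 * -sqrt(3)/2 = -25*sqrt(3)
b = r sin θ = 50 * -1/2 = -25
z = -25*sqrt(3) - 25i


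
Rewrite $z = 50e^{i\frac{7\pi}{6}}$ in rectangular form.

a = r cos θ = 50 * -sqrt(3)/2 = -25*sqrt(3)
b = r sin θ = 50 * -1/2 = -25
z = -25*sqrt(3) - 25i


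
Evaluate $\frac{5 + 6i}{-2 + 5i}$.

Multiply numerator and denominator by conjugate (-2 - 5i):
= (5 + 6i)(-2 - 5i) / ((-2)^2 + 5^2)
= (20 - 37i) / 29
= 20/29 - (37/29)i


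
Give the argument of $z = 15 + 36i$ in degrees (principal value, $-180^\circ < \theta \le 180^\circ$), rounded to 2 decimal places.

θ = arctan(b/a) = arctan(36/15) (quadrant-adjusted) = 67.38°


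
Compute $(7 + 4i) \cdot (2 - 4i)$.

(a1*a2 - b1*b2) + (a1*b2 + b1*a2)i
= (14 - (-16)) + (-28 + 8)i
= 30 - 20i


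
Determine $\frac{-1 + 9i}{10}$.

Divisor is real, so divide each part by 10:
= -1/10 + (9/10)i


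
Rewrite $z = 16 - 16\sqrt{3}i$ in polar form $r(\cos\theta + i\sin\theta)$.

r = |z| = sqrt(a^2 + b^2) = sqrt((16)^2 + (-16*sqrt(3))^2) = sqrt(256 + 768) = sqrt(1024) = 32
θ = arctan(b/a) = arctan(-27.7128/16) (quadrant-adjusted) = 300°
z = 32(cos 300° + i sin 300°)


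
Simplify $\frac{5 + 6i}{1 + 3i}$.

Multiply numerator and denominator by conjugate (1 - 3i):
= (5 + 6i)(1 - 3i) / (1^2 + 3^2)
= (23 - 9i) / 10
= 23/10 - (9/10)i


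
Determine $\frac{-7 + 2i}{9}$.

Divisor is real, so divide each part by 9:
= -7/9 + (2/9)i


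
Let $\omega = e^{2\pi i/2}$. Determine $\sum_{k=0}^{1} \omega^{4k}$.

Since 2 divides 4, ω^4 = (ω^2)^2 = 1^2 = 1, so every term is 1.
Sum = 2 · 1 = 2


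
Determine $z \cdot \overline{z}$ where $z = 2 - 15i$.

z * conjugate(z) = |z|^2 = a^2 + b^2
= 2^2 + (-15)^2 = 229


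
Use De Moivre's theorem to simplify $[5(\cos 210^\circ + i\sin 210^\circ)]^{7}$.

By De Moivre: z^n = r^n(cos(nθ) + i sin(nθ))
= 5^7(cos(7*210°) + i sin(7*210°))
= 78125(cos 30° + i sin 30°)
= 78125*sqrt(3)/2 + (78125/2)i


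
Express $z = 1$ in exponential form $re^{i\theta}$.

r = |z| = sqrt((1)^2 + (0)^2) = sqrt(1 + 0) = sqrt(1) = 1
b = 0 and a > 0, so z lies on the positive real axis: θ = 0
z = 1e^(i*0) = 1


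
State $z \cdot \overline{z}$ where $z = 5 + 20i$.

z * conjugate(z) = |z|^2 = a^2 + b^2
= 5^2 + 20^2 = 425


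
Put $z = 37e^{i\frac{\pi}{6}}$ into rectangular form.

a = r cos θ = 37 * sqrt(3)/2 = 37*sqrt(3)/2
b = r sin θ = 37 * 1/2 = 37/2
z = 37*sqrt(3)/2 + (37/2)i


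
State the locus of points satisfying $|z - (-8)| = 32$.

|z - z0| = r describes a circle centered at z0 with radius r
Here z0 = -8 and r = 32
Locus: Circle centered at (-8, 0) with radius 32


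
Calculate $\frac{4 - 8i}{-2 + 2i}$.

Multiply numerator and denominator by conjugate (-2 - 2i):
= (4 - 8i)(-2 - 2i) / ((-2)^2 + 2^2)
= (-24 + 8i) / 8
= -3 + i


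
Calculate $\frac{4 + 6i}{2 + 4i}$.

Multiply numerator and denominator by conjugate (2 - 4i):
= (4 + 6i)(2 - 4i) / (2^2 + 4^2)
= (32 - 4i) / 20
Divide through by 4: (8 - i) / 5
= 8/5 - (1/5)i


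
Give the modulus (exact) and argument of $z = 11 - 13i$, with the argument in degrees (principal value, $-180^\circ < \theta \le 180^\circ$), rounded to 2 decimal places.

|z| = sqrt(11^2 + (-13)^2) = sqrt(290)
arg(z) = arctan(b/a) = arctan(-13/11) (quadrant-adjusted) = -49.76°


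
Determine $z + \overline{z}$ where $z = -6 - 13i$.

z + conjugate(z) = (a + bi) + (a - bi) = 2a
= 2 * (-6) = -12


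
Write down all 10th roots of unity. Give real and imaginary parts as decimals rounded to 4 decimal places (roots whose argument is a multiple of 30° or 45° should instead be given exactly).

ω_k = e^(2πik/10) = cos(2πk/10) + i sin(2πk/10) for k = 0, 1, ..., 9
Roots: 1, 0.8090 + 0.5878i, 0.3090 + 0.9511i, -0.3090 + 0.9511i, -0.8090 + 0.5878i, -1, -0.8090 - 0.5878i, -0.3090 - 0.9511i, 0.3090 - 0.9511i, 0.8090 - 0.5878i


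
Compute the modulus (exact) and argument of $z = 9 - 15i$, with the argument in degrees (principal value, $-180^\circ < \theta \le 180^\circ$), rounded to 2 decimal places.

|z| = sqrt(9^2 + (-15)^2) = sqrt(306)
arg(z) = arctan(b/a) = arctan(-15/9) (quadrant-adjusted) = -59.04°


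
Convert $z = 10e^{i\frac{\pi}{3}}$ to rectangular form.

a = r cos θ = 10 * 1/2 = 5
b = r sin θ = 10 * sqrt(3)/2 = 5*sqrt(3)
z = 5 + 5*sqrt(3)i


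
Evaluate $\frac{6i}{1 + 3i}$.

Multiply numerator and denominator by conjugate (1 - 3i):
= (6i)(1 - 3i) / (1^2 + 3^2)
= (18 + 6i) / 10
Divide through by 2: (9 + 3i) / 5
= 9/5 + (3/5)i


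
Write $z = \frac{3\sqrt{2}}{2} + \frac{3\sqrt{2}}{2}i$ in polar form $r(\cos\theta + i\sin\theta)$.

r = |z| = sqrt(a^2 + b^2) = sqrt((3*sqrt(2)/2)^2 + (3*sqrt(2)/2)^2) = sqrt(9/2 + 9/2) = sqrt(9) = 3
θ = arctan(b/a) = arctan(2.1213/2.1213) (quadrant-adjusted) = 45°
z = 3(cos 45° + i sin 45°)


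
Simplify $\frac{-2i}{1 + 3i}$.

Multiply numerator and denominator by conjugate (1 - 3i):
= (-2i)(1 - 3i) / (1^2 + 3^2)
= (-6 - 2i) / 10
Divide through by 2: (-3 - i) / 5
= -3/5 - (1/5)i


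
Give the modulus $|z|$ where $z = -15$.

|z| = sqrt(a^2 + b^2) = sqrt((-15)^2 + 0^2) = sqrt(225) = 15


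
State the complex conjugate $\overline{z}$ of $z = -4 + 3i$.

If z = a + bi, then conjugate(z) = a - bi
conjugate(-4 + 3i) = -4 - 3i


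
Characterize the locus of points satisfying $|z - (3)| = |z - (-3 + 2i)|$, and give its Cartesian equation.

|z - z1| = |z - z2| means z is equidistant from z1 and z2,
i.e. the perpendicular bisector of the segment from (3, 0) to (-3, 2) (midpoint (0, 1)).
With z = x + yi, square both sides:
(x - 3)^2 + (y - 0)^2 = (x - (-3))^2 + (y - 2)^2
The x^2 and y^2 terms cancel: -12x + 4y = 13 - 9 = 4
Simplify: 3x - y = -1
Locus: Perpendicular bisector of the segment from (3, 0) to (-3, 2): the line 3x - y = -1


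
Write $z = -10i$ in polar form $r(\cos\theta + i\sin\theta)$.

r = |z| = sqrt(a^2 + b^2) = sqrt((0)^2 + (-10)^2) = sqrt(0 + 100) = sqrt(100) = 10
a = 0 and b < 0, so z lies on the negative imaginary axis: θ = 270°
z = 10(cos 270° + i sin 270°)


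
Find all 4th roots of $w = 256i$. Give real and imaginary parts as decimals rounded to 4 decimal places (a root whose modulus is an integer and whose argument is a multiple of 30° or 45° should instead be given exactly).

|w| = 256, arg(w) = 90°
Root modulus = 256^(1/4) = 4
Root arguments: θ_k = (90° + 360°k)/4 for k = 0, 1, ..., 3
Compute each root as (root modulus)(cos θ_k + i sin θ_k) using full-precision intermediates, then round to 4 decimal places.
Roots: 3.6955 + 1.5307i, -1.5307 + 3.6955i, -3.6955 - 1.5307i, 1.5307 - 3.6955i


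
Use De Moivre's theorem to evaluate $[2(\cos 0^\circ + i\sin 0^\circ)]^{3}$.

By De Moivre: z^n = r^n(cos(nθ) + i sin(nθ))
= 2^3(cos(3*0°) + i sin(3*0°))
= 8(cos 0° + i sin 0°)
= 8


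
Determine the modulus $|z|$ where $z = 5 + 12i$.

|z| = sqrt(a^2 + b^2) = sqrt(5^2 + 12^2) = sqrt(169) = 13


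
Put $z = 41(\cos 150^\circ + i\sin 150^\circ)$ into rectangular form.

a = r cos θ = 41 * -sqrt(3)/2 = -41*sqrt(3)/2
b = r sin θ = 41 * 1/2 = 41/2
z = -41*sqrt(3)/2 + (41/2)i


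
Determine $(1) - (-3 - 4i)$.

(1 - (-3)) + (0 - (-4))i = 4 + 4i


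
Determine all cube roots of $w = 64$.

|w| = 64, arg(w) = 0°
Root modulus = 64^(1/3) = 4
Root arguments: θ_k = (0° + 360°k)/3 for k = 0, 1, ..., 2
Roots: 4, -2 + 2*sqrt(3)i, -2 - 2*sqrt(3)i


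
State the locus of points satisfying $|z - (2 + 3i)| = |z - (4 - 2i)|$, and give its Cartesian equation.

|z - z1| = |z - z2| means z is equidistant from z1 and z2,
i.e. the perpendicular bisector of the segment from (2, 3) to (4, -2) (midpoint (3, 1/2)).
With z = x + yi, square both sides:
(x - 2)^2 + (y - 3)^2 = (x - 4)^2 + (y - (-2))^2
The x^2 and y^2 terms cancel: 4x + (-10)y = 20 - 13 = 7
Simplify: 4x - 10y = 7
Locus: Perpendicular bisector of the segment from (2, 3) to (4, -2): the line 4x - 10y = 7


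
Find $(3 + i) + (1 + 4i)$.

(3 + 1) + (1 + 4)i = 4 + 5i


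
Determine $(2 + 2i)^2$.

(a + bi)^2 = a^2 - b^2 + 2abi
= 2^2 - 2^2 + 2*2*2i
= 8i


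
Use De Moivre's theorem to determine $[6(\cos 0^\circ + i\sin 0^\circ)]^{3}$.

By De Moivre: z^n = r^n(cos(nθ) + i sin(nθ))
= 6^3(cos(3*0°) + i sin(3*0°))
= 216(cos 0° + i sin 0°)
= 216


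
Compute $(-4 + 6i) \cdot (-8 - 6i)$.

(a1*a2 - b1*b2) + (a1*b2 + b1*a2)i
= (32 - (-36)) + (24 + (-48))i
= 68 - 24i


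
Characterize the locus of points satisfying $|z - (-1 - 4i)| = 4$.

|z - z0| = r describes a circle centered at z0 with radius r
Here z0 = -1 - 4i and r = 4
Locus: Circle centered at (-1, -4) with radius 4


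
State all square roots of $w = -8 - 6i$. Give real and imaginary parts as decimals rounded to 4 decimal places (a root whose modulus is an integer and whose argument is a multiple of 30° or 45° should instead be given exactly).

|w| = 10, arg(w) ≈ 216.869898°
Root modulus = 10^(1/2) ≈ 3.162278
Root arguments: θ_k = (arg(w) + 360°k)/2 for k = 0, 1, ..., 1
Compute each root as (root modulus)(cos θ_k + i sin θ_k) using full-precision intermediates, then round to 4 decimal places.
Roots: -1.0000 + 3.0000i, 1.0000 - 3.0000i


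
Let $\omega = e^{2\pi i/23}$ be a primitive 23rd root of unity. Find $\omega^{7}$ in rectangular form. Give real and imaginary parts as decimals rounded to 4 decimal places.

ω^7 = e^(2πi·7/23) = e^(i·14π/23)
= cos(14π/23) + i sin(14π/23)
= -0.3349 + 0.9423i


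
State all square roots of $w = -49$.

|w| = 49, arg(w) = 180°
Root modulus = 49^(1/2) = 7
Root arguments: θ_k = (180° + 360°k)/2 for k = 0, 1, ..., 1
Roots: 7i, -7i


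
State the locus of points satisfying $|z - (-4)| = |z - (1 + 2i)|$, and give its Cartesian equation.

|z - z1| = |z - z2| means z is equidistant from z1 and z2,
i.e. the perpendicular bisector of the segment from (-4, 0) to (1, 2) (midpoint (-3/2, 1)).
With z = x + yi, square both sides:
(x - (-4))^2 + (y - 0)^2 = (x - 1)^2 + (y - 2)^2
The x^2 and y^2 terms cancel: 10x + 4y = 5 - 16 = -11
Simplify: 10x + 4y = -11
Locus: Perpendicular bisector of the segment from (-4, 0) to (1, 2): the line 10x + 4y = -11


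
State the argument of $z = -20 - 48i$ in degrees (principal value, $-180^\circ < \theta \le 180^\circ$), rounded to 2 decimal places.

θ = arctan(b/a) = arctan(-48/-20) (quadrant-adjusted) = -112.62°


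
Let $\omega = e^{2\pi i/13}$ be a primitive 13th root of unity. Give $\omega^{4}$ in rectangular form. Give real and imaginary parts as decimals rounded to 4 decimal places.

ω^4 = e^(2πi·4/13) = e^(i·8π/13)
= cos(8π/13) + i sin(8π/13)
= -0.3546 + 0.9350i


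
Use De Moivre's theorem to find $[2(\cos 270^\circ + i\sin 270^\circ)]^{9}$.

By De Moivre: z^n = r^n(cos(nθ) + i sin(nθ))
= 2^9(cos(9*270°) + i sin(9*270°))
= 512(cos 270° + i sin 270°)
= -512i


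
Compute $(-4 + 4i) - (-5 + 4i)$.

(-4 - (-5)) + (4 - 4)i = 1


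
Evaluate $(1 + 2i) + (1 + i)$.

(1 + 1) + (2 + 1)i = 2 + 3i


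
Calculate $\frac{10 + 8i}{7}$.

Divisor is real, so divide each part by 7:
= 10/7 + (8/7)i


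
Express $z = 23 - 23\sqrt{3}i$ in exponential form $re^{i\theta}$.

r = |z| = sqrt((23)^2 + (-23*sqrt(3))^2) = sqrt(529 + 1587) = sqrt(2116) = 46
θ = arctan(b/a) = arctan(-39.8372/23) (quadrant-adjusted) = -60° = -π/3
z = 46e^(-i*π/3)


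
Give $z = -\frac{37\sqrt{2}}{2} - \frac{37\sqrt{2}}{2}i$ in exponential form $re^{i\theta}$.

r = |z| = sqrt((-37*sqrt(2)/2)^2 + (-37*sqrt(2)/2)^2) = sqrt(1369/2 + 1369/2) = sqrt(1369) = 37
θ = arctan(b/a) = arctan(-26.163/-26.163) (quadrant-adjusted) = 225° = 5π/4
z = 37e^(i*5π/4)


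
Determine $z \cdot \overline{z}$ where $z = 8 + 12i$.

z * conjugate(z) = |z|^2 = a^2 + b^2
= 8^2 + 12^2 = 208


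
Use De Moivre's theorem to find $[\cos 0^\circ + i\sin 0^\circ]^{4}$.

By De Moivre: z^n = r^n(cos(nθ) + i sin(nθ))
= 1^4(cos(4*0°) + i sin(4*0°))
= 1(cos 0° + i sin 0°)
= 1


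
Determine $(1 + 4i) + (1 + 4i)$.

(1 + 1) + (4 + 4)i = 2 + 8i


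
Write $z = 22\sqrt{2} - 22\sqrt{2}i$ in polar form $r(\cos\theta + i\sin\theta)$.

r = |z| = sqrt(a^2 + b^2) = sqrt((22*sqrt(2))^2 + (-22*sqrt(2))^2) = sqrt(968 + 968) = sqrt(1936) = 44
θ = arctan(b/a) = arctan(-31.1127/31.1127) (quadrant-adjusted) = 315°
z = 44(cos 315° + i sin 315°)


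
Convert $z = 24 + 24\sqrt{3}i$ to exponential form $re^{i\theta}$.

r = |z| = sqrt((24)^2 + (24*sqrt(3))^2) = sqrt(576 + 1728) = sqrt(2304) = 48
θ = arctan(b/a) = arctan(41.5692/24) (quadrant-adjusted) = 60° = π/3
z = 48e^(i*π/3)


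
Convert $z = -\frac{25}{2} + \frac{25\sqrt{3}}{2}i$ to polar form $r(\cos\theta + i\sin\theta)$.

r = |z| = sqrt(a^2 + b^2) = sqrt((-25/2)^2 + (25*sqrt(3)/2)^2) = sqrt(625/4 + 1875/4) = sqrt(625) = 25
θ = arctan(b/a) = arctan(21.6506/-12.5) (quadrant-adjusted) = 120°
z = 25(cos 120° + i sin 120°)


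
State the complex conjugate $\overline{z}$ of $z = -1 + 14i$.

If z = a + bi, then conjugate(z) = a - bi
conjugate(-1 + 14i) = -1 - 14i


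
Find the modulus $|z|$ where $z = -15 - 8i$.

|z| = sqrt(a^2 + b^2) = sqrt((-15)^2 + (-8)^2) = sqrt(289) = 17


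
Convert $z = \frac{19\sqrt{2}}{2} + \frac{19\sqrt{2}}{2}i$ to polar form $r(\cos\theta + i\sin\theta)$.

r = |z| = sqrt(a^2 + b^2) = sqrt((19*sqrt(2)/2)^2 + (19*sqrt(2)/2)^2) = sqrt(361/2 + 361/2) = sqrt(361) = 19
θ = arctan(b/a) = arctan(13.435/13.435) (quadrant-adjusted) = 45°
z = 19(cos 45° + i sin 45°)


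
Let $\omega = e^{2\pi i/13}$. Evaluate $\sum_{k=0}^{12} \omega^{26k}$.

Since 13 divides 26, ω^26 = (ω^13)^2 = 1^2 = 1, so every term is 1.
Sum = 13 · 1 = 13


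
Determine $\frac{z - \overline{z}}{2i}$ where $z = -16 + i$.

z - conjugate(z) = 2bi
(z - conjugate(z))/(2i) = 2bi/(2i) = b = 1


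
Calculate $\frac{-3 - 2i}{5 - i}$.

Multiply numerator and denominator by conjugate (5 + i):
= (-3 - 2i)(5 + i) / (5^2 + (-1)^2)
= (-13 - 13i) / 26
Divide through by 13: (-1 - i) / 2
= -1/2 - (1/2)i


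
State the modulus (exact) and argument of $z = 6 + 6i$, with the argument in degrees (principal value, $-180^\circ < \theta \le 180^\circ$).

|z| = sqrt(6^2 + 6^2) = sqrt(72)
arg(z) = arctan(b/a) = arctan(6/6) (quadrant-adjusted) = 45°


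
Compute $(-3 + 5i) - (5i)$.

(-3 - 0) + (5 - 5)i = -3


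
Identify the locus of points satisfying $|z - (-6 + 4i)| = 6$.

|z - z0| = r describes a circle centered at z0 with radius r
Here z0 = -6 + 4i and r = 6
Locus: Circle centered at (-6, 4) with radius 6


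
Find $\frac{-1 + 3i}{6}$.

Divisor is real, so divide each part by 6:
= -1/6 + (1/2)i


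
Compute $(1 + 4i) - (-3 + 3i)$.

(1 - (-3)) + (4 - 3)i = 4 + i


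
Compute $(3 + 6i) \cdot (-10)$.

(a1*a2 - b1*b2) + (a1*b2 + b1*a2)i
= (-30 - 0) + (0 + (-60))i
= -30 - 60i


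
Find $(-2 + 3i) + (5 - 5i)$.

(-2 + 5) + (3 + (-5))i = 3 - 2i


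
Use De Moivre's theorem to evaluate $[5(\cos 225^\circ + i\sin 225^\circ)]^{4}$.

By De Moivre: z^n = r^n(cos(nθ) + i sin(nθ))
= 5^4(cos(4*225°) + i sin(4*225°))
= 625(cos 180° + i sin 180°)
= -625


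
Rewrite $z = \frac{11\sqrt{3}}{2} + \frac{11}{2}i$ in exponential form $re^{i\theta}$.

r = |z| = sqrt((11*sqrt(3)/2)^2 + (11/2)^2) = sqrt(363/4 + 121/4) = sqrt(121) = 11
θ = arctan(b/a) = arctan(5.5/9.5263) (quadrant-adjusted) = 30° = π/6
z = 11e^(i*π/6)


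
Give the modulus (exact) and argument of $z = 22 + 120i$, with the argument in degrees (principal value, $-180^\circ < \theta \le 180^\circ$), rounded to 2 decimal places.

|z| = sqrt(22^2 + 120^2) = 122
arg(z) = arctan(b/a) = arctan(120/22) (quadrant-adjusted) = 79.61°


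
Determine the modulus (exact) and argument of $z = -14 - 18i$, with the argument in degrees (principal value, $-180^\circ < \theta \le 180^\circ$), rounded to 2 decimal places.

|z| = sqrt((-14)^2 + (-18)^2) = sqrt(520)
arg(z) = arctan(b/a) = arctan(-18/-14) (quadrant-adjusted) = -127.87°


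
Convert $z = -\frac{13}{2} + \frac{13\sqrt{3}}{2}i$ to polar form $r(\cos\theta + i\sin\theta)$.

r = |z| = sqrt(a^2 + b^2) = sqrt((-13/2)^2 + (13*sqrt(3)/2)^2) = sqrt(169/4 + 507/4) = sqrt(169) = 13
θ = arctan(b/a) = arctan(11.2583/-6.5) (quadrant-adjusted) = 120°
z = 13(cos 120° + i sin 120°)


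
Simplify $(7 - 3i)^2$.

(a + bi)^2 = a^2 - b^2 + 2abi
= 7^2 - (-3)^2 + 2*7*(-3)i
= 40 - 42i


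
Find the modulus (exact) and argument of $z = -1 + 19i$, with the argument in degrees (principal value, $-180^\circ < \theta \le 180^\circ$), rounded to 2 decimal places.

|z| = sqrt((-1)^2 + 19^2) = sqrt(362)
arg(z) = arctan(b/a) = arctan(19/-1) (quadrant-adjusted) = 93.01°


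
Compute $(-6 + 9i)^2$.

(a + bi)^2 = a^2 - b^2 + 2abi
= (-6)^2 - 9^2 + 2*(-6)*9i
= -45 - 108i


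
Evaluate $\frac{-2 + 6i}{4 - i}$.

Multiply numerator and denominator by conjugate (4 + i):
= (-2 + 6i)(4 + i) / (4^2 + (-1)^2)
= (-14 + 22i) / 17
= -14/17 + (22/17)i


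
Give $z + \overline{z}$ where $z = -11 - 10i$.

z + conjugate(z) = (a + bi) + (a - bi) = 2a
= 2 * (-11) = -22


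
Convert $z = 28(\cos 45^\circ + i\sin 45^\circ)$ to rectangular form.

a = r cos θ = 28 * sqrt(2)/2 = 14*sqrt(2)
b = r sin θ = 28 * sqrt(2)/2 = 14*sqrt(2)
z = 14*sqrt(2) + 14*sqrt(2)i


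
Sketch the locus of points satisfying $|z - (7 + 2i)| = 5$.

|z - z0| = r describes a circle centered at z0 with radius r
Here z0 = 7 + 2i and r = 5
Locus: Circle centered at (7, 2) with radius 5


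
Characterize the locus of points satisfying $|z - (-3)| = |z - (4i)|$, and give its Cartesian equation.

|z - z1| = |z - z2| means z is equidistant from z1 and z2,
i.e. the perpendicular bisector of the segment from (-3, 0) to (0, 4) (midpoint (-3/2, 2)).
With z = x + yi, square both sides:
(x - (-3))^2 + (y - 0)^2 = (x - 0)^2 + (y - 4)^2
The x^2 and y^2 terms cancel: 6x + 8y = 16 - 9 = 7
Simplify: 6x + 8y = 7
Locus: Perpendicular bisector of the segment from (-3, 0) to (0, 4): the line 6x + 8y = 7


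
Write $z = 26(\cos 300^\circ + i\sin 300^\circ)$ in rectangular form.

a = r cos θ = 26 * 1/2 = 13
b = r sin θ = 26 * -sqrt(3)/2 = -13*sqrt(3)
z = 13 - 13*sqrt(3)i


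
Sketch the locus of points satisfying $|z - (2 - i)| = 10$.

|z - z0| = r describes a circle centered at z0 with radius r
Here z0 = 2 - i and r = 10
Locus: Circle centered at (2, -1) with radius 10


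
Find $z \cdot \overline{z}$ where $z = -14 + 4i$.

z * conjugate(z) = |z|^2 = a^2 + b^2
= (-14)^2 + 4^2 = 212


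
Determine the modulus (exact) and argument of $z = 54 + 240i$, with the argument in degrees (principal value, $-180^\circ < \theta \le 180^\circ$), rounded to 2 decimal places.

|z| = sqrt(54^2 + 240^2) = 246
arg(z) = arctan(b/a) = arctan(240/54) (quadrant-adjusted) = 77.32°


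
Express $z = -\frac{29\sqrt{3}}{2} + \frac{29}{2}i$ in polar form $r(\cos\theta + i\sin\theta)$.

r = |z| = sqrt(a^2 + b^2) = sqrt((-29*sqrt(3)/2)^2 + (29/2)^2) = sqrt(2523/4 + 841/4) = sqrt(841) = 29
θ = arctan(b/a) = arctan(14.5/-25.1147) (quadrant-adjusted) = 150°
z = 29(cos 150° + i sin 150°)


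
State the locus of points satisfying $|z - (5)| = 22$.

|z - z0| = r describes a circle centered at z0 with radius r
Here z0 = 5 and r = 22
Locus: Circle centered at (5, 0) with radius 22


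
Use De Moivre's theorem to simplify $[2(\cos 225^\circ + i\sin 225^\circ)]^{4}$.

By De Moivre: z^n = r^n(cos(nθ) + i sin(nθ))
= 2^4(cos(4*225°) + i sin(4*225°))
= 16(cos 180° + i sin 180°)
= -16


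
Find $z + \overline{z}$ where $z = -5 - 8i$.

z + conjugate(z) = (a + bi) + (a - bi) = 2a
= 2 * (-5) = -10


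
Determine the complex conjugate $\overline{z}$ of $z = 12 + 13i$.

If z = a + bi, then conjugate(z) = a - bi
conjugate(12 + 13i) = 12 - 13i


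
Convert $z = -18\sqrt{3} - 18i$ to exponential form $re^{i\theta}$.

r = |z| = sqrt((-18*sqrt(3))^2 + (-18)^2) = sqrt(972 + 324) = sqrt(1296) = 36
θ = arctan(b/a) = arctan(-18/-31.1769) (quadrant-adjusted) = 210° = 7π/6
z = 36e^(i*7π/6)


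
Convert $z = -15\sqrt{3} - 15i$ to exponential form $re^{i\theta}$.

r = |z| = sqrt((-15*sqrt(3))^2 + (-15)^2) = sqrt(675 + 225) = sqrt(900) = 30
θ = arctan(b/a) = arctan(-15/-25.9808) (quadrant-adjusted) = -150° = -5π/6
z = 30e^(-i*5π/6)


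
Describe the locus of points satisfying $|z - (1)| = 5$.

|z - z0| = r describes a circle centered at z0 with radius r
Here z0 = 1 and r = 5
Locus: Circle centered at (1, 0) with radius 5


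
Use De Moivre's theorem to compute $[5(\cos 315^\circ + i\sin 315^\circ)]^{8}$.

By De Moivre: z^n = r^n(cos(nθ) + i sin(nθ))
= 5^8(cos(8*315°) + i sin(8*315°))
= 390625(cos 0° + i sin 0°)
= 390625


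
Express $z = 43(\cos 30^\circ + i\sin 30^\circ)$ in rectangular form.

a = r cos θ = 43 * sqrt(3)/2 = 43*sqrt(3)/2
b = r sin θ = 43 * 1/2 = 43/2
z = 43*sqrt(3)/2 + (43/2)i


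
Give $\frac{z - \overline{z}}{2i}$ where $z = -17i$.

z - conjugate(z) = 2bi
(z - conjugate(z))/(2i) = 2bi/(2i) = b = -17


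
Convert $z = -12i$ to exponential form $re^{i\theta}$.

r = |z| = sqrt((0)^2 + (-12)^2) = sqrt(0 + 144) = sqrt(144) = 12
a = 0 and b < 0, so z lies on the negative imaginary axis: θ = -90° = -π/2
z = 12e^(-i*π/2)


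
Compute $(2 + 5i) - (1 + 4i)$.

(2 - 1) + (5 - 4)i = 1 + i


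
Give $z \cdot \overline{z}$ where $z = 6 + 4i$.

z * conjugate(z) = |z|^2 = a^2 + b^2
= 6^2 + 4^2 = 52


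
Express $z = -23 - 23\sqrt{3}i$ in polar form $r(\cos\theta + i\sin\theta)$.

r = |z| = sqrt(a^2 + b^2) = sqrt((-23)^2 + (-23*sqrt(3))^2) = sqrt(529 + 1587) = sqrt(2116) = 46
θ = arctan(b/a) = arctan(-39.8372/-23) (quadrant-adjusted) = 240°
z = 46(cos 240° + i sin 240°)


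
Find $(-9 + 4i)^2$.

(a + bi)^2 = a^2 - b^2 + 2abi
= (-9)^2 - 4^2 + 2*(-9)*4i
= 65 - 72i


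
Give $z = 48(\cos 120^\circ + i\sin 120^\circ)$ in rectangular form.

a = r cos θ = 48 * -1/2 = -24
b = r sin θ = 48 * sqrt(3)/2 = 24*sqrt(3)
z = -24 + 24*sqrt(3)i


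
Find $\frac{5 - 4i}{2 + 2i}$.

Multiply numerator and denominator by conjugate (2 - 2i):
= (5 - 4i)(2 - 2i) / (2^2 + 2^2)
= (2 - 18i) / 8
Divide through by 2: (1 - 9i) / 4
= 1/4 - (9/4)i


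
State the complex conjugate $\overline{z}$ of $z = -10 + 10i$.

If z = a + bi, then conjugate(z) = a - bi
conjugate(-10 + 10i) = -10 - 10i


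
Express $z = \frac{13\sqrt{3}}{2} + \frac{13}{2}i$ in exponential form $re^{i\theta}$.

r = |z| = sqrt((13*sqrt(3)/2)^2 + (13/2)^2) = sqrt(507/4 + 169/4) = sqrt(169) = 13
θ = arctan(b/a) = arctan(6.5/11.2583) (quadrant-adjusted) = 30° = π/6
z = 13e^(i*π/6)


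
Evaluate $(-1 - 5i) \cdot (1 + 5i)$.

(a1*a2 - b1*b2) + (a1*b2 + b1*a2)i
= (-1 - (-25)) + (-5 + (-5))i
= 24 - 10i


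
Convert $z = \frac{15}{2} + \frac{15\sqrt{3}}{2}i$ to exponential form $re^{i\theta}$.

r = |z| = sqrt((15/2)^2 + (15*sqrt(3)/2)^2) = sqrt(225/4 + 675/4) = sqrt(225) = 15
θ = arctan(b/a) = arctan(12.9904/7.5) (quadrant-adjusted) = 60° = π/3
z = 15e^(i*π/3)


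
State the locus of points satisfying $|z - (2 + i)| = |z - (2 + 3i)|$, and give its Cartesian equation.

|z - z1| = |z - z2| means z is equidistant from z1 and z2,
i.e. the perpendicular bisector of the segment from (2, 1) to (2, 3) (midpoint (2, 2)).
With z = x + yi, square both sides:
(x - 2)^2 + (y - 1)^2 = (x - 2)^2 + (y - 3)^2
The x^2 and y^2 terms cancel: 0x + 4y = 13 - 5 = 8
Simplify: y = 2
Locus: Perpendicular bisector of the segment from (2, 1) to (2, 3): the line y = 2


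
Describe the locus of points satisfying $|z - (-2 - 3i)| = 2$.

|z - z0| = r describes a circle centered at z0 with radius r
Here z0 = -2 - 3i and r = 2
Locus: Circle centered at (-2, -3) with radius 2


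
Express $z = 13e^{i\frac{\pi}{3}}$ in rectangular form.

a = r cos θ = 13 * 1/2 = 13/2
b = r sin θ = 13 * sqrt(3)/2 = 13*sqrt(3)/2
z = 13/2 + (13*sqrt(3)/2)i


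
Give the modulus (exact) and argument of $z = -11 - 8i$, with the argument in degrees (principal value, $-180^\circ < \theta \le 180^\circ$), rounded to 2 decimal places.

|z| = sqrt((-11)^2 + (-8)^2) = sqrt(185)
arg(z) = arctan(b/a) = arctan(-8/-11) (quadrant-adjusted) = -143.97°


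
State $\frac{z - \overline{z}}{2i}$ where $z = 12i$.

z - conjugate(z) = 2bi
(z - conjugate(z))/(2i) = 2bi/(2i) = b = 12


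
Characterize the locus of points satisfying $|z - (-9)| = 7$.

|z - z0| = r describes a circle centered at z0 with radius r
Here z0 = -9 and r = 7
Locus: Circle centered at (-9, 0) with radius 7


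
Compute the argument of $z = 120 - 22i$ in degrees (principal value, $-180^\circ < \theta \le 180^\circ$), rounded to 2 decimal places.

θ = arctan(b/a) = arctan(-22/120) (quadrant-adjusted) = -10.39°


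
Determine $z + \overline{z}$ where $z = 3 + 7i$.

z + conjugate(z) = (a + bi) + (a - bi) = 2a
= 2 * 3 = 6


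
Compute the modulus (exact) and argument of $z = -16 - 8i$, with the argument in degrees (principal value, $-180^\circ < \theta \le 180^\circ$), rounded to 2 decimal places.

|z| = sqrt((-16)^2 + (-8)^2) = sqrt(320)
arg(z) = arctan(b/a) = arctan(-8/-16) (quadrant-adjusted) = -153.43°


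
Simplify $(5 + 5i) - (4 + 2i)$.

(5 - 4) + (5 - 2)i = 1 + 3i


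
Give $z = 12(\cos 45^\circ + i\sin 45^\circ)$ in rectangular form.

a = r cos θ = 12 * sqrt(2)/2 = 6*sqrt(2)
b = r sin θ = 12 * sqrt(2)/2 = 6*sqrt(2)
z = 6*sqrt(2) + 6*sqrt(2)i


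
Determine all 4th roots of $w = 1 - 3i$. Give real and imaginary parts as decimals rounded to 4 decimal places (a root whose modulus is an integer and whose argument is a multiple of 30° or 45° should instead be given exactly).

|w| = sqrt(10) ≈ 3.162278, arg(w) ≈ 288.434949°
Root modulus = sqrt(10)^(1/4) ≈ 1.333521
Root arguments: θ_k = (arg(w) + 360°k)/4 for k = 0, 1, ..., 3
Compute each root as (root modulus)(cos θ_k + i sin θ_k) using full-precision intermediates, then round to 4 decimal places.
Roots: 0.4097 + 1.2690i, -1.2690 + 0.4097i, -0.4097 - 1.2690i, 1.2690 - 0.4097i


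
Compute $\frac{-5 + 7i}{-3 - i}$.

Multiply numerator and denominator by conjugate (-3 + i):
= (-5 + 7i)(-3 + i) / ((-3)^2 + (-1)^2)
= (8 - 26i) / 10
Divide through by 2: (4 - 13i) / 5
= 4/5 - (13/5)i


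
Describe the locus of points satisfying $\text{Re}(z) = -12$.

Re(z) = x where z = x + yi; the equation x = -12 is satisfied by all points with that x-coordinate
Locus: Vertical line x = -12


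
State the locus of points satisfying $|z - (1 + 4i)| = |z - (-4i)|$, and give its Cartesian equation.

|z - z1| = |z - z2| means z is equidistant from z1 and z2,
i.e. the perpendicular bisector of the segment from (1, 4) to (0, -4) (midpoint (1/2, 0)).
With z = x + yi, square both sides:
(x - 1)^2 + (y - 4)^2 = (x - 0)^2 + (y - (-4))^2
The x^2 and y^2 terms cancel: -2x + (-16)y = 16 - 17 = -1
Simplify: 2x + 16y = 1
Locus: Perpendicular bisector of the segment from (1, 4) to (0, -4): the line 2x + 16y = 1


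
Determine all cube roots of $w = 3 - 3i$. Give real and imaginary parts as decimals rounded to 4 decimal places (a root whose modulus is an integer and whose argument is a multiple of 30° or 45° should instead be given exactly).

|w| = sqrt(18) ≈ 4.242641, arg(w) = 315°
Root modulus = sqrt(18)^(1/3) ≈ 1.618870
Root arguments: θ_k = (315° + 360°k)/3 for k = 0, 1, ..., 2
Compute each root as (root modulus)(cos θ_k + i sin θ_k) using full-precision intermediates, then round to 4 decimal places.
Roots: -0.4190 + 1.5637i, -1.1447 - 1.1447i, 1.5637 - 0.4190i


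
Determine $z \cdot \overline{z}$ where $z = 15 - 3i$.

z * conjugate(z) = |z|^2 = a^2 + b^2
= 15^2 + (-3)^2 = 234


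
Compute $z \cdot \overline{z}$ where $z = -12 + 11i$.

z * conjugate(z) = |z|^2 = a^2 + b^2
= (-12)^2 + 11^2 = 265


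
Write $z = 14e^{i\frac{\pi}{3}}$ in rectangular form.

a = r cos θ = 14 * 1/2 = 7
b = r sin θ = 14 * sqrt(3)/2 = 7*sqrt(3)
z = 7 + 7*sqrt(3)i


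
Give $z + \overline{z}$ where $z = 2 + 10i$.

z + conjugate(z) = (a + bi) + (a - bi) = 2a
= 2 * 2 = 4


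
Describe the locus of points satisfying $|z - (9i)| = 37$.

|z - z0| = r describes a circle centered at z0 with radius r
Here z0 = 9i and r = 37
Locus: Circle centered at (0, 9) with radius 37


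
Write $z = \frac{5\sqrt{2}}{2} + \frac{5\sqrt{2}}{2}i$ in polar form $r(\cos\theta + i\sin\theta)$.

r = |z| = sqrt(a^2 + b^2) = sqrt((5*sqrt(2)/2)^2 + (5*sqrt(2)/2)^2) = sqrt(25/2 + 25/2) = sqrt(25) = 5
θ = arctan(b/a) = arctan(3.5355/3.5355) (quadrant-adjusted) = 45°
z = 5(cos 45° + i sin 45°)


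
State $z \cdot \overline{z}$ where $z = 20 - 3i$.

z * conjugate(z) = |z|^2 = a^2 + b^2
= 20^2 + (-3)^2 = 409


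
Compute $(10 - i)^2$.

(a + bi)^2 = a^2 - b^2 + 2abi
= 10^2 - (-1)^2 + 2*10*(-1)i
= 99 - 20i


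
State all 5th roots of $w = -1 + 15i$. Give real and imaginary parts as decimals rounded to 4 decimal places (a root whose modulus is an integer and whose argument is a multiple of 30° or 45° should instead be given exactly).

|w| = sqrt(226) ≈ 15.033296, arg(w) ≈ 93.814075°
Root modulus = sqrt(226)^(1/5) ≈ 1.719534
Root arguments: θ_k = (arg(w) + 360°k)/5 for k = 0, 1, ..., 4
Compute each root as (root modulus)(cos θ_k + i sin θ_k) using full-precision intermediates, then round to 4 decimal places.
Roots: 1.6282 + 0.5531i, -0.0229 + 1.7194i, -1.6423 + 0.5095i, -0.9921 - 1.4045i, 1.0291 - 1.3776i


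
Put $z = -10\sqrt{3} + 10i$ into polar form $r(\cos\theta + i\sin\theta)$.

r = |z| = sqrt(a^2 + b^2) = sqrt((-10*sqrt(3))^2 + (10)^2) = sqrt(300 + 100) = sqrt(400) = 20
θ = arctan(b/a) = arctan(10/-17.3205) (quadrant-adjusted) = 150°
z = 20(cos 150° + i sin 150°)


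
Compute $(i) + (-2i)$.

(0 + 0) + (1 + (-2))i = -i


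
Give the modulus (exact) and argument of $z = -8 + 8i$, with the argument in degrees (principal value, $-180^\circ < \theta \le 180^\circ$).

|z| = sqrt((-8)^2 + 8^2) = sqrt(128)
arg(z) = arctan(b/a) = arctan(8/-8) (quadrant-adjusted) = 135°


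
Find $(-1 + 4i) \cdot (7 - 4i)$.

(a1*a2 - b1*b2) + (a1*b2 + b1*a2)i
= (-7 - (-16)) + (4 + 28)i
= 9 + 32i


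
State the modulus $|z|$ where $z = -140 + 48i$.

|z| = sqrt(a^2 + b^2) = sqrt((-140)^2 + 48^2) = sqrt(21904) = 148


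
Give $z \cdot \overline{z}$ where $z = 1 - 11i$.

z * conjugate(z) = |z|^2 = a^2 + b^2
= 1^2 + (-11)^2 = 122


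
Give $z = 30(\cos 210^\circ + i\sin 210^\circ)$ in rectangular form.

a = r cos θ = 30 * -sqrt(3)/2 = -15*sqrt(3)
b = r sin θ = 30 * -1/2 = -15
z = -15*sqrt(3) - 15i


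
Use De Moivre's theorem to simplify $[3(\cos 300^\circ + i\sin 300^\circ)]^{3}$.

By De Moivre: z^n = r^n(cos(nθ) + i sin(nθ))
= 3^3(cos(3*300°) + i sin(3*300°))
= 27(cos 180° + i sin 180°)
= -27


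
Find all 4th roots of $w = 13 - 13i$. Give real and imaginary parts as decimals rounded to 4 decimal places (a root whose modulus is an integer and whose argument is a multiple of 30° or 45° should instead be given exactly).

|w| = sqrt(338) ≈ 18.384776, arg(w) = 315°
Root modulus = sqrt(338)^(1/4) ≈ 2.070688
Root arguments: θ_k = (315° + 360°k)/4 for k = 0, 1, ..., 3
Compute each root as (root modulus)(cos θ_k + i sin θ_k) using full-precision intermediates, then round to 4 decimal places.
Roots: 0.4040 + 2.0309i, -2.0309 + 0.4040i, -0.4040 - 2.0309i, 2.0309 - 0.4040i
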